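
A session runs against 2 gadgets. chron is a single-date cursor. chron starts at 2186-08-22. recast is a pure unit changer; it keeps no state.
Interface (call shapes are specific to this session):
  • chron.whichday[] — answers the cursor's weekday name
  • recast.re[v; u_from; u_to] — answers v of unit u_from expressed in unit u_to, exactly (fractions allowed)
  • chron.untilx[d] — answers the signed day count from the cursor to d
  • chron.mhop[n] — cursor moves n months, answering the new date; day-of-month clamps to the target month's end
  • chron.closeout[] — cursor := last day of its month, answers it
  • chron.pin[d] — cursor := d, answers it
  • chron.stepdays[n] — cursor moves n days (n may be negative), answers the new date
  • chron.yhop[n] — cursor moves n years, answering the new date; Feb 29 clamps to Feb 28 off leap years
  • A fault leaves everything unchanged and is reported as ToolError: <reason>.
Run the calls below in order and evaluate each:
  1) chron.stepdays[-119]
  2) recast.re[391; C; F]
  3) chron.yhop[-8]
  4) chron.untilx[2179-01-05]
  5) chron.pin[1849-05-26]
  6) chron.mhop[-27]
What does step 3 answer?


·→ chron.stepdays(-119)
·← 2186-04-25
·→ recast.re(391, C, F)
·← 3679/5
·→ chron.yhop(-8)
·← 2178-04-25
·→ chron.untilx(2179-01-05)
·← 255
·→ chron.pin(1849-05-26)
·← 1849-05-26
·→ chron.mhop(-27)
·← 1847-02-26

Answer: 2178-04-25


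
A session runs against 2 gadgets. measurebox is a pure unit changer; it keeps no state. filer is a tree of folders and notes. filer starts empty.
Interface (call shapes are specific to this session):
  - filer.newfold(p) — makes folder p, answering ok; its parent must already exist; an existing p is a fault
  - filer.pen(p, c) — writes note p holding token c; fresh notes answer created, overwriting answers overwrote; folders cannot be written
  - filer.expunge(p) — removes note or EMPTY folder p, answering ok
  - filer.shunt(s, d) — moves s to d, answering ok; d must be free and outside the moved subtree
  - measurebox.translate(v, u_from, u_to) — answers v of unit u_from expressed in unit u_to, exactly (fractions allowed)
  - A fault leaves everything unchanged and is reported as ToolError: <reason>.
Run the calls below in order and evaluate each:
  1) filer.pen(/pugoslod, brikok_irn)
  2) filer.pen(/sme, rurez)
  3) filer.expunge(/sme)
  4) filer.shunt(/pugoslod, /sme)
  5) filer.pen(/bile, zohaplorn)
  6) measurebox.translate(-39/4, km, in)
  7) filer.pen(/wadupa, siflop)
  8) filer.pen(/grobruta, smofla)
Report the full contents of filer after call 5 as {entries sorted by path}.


Answer: {bile=zohaplorn, sme=brikok_irn}

Derivation:
Calling filer.pen on /pugoslod, brikok_irn, which returns created.
I try filer.pen on /sme, rurez: created.
I use filer.expunge on /sme, which returns ok.
Next I call filer.shunt on /pugoslod, /sme, yielding ok.
Invoking filer.pen on /bile, zohaplorn, and see created.
Now I run measurebox.translate on -39/4, km, in, and see -48750000/127.
I try filer.pen on /wadupa, siflop, giving created.
Then filer.pen on /grobruta, smofla, and see created.


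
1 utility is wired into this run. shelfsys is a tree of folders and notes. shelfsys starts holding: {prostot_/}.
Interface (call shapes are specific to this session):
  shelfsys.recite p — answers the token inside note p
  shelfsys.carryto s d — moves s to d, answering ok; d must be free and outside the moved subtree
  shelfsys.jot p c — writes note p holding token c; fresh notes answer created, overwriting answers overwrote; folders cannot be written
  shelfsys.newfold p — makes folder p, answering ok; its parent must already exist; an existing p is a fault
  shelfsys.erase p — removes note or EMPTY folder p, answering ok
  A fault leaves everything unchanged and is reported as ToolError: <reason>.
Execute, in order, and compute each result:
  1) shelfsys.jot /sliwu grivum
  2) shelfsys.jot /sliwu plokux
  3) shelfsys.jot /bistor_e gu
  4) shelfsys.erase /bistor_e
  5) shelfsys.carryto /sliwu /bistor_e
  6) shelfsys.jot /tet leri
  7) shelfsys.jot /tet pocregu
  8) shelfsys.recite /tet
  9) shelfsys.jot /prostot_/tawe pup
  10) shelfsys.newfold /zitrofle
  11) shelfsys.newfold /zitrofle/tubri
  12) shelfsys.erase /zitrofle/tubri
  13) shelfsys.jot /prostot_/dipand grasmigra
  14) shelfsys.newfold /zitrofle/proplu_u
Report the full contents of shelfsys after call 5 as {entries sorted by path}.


Answer: {bistor_e=plokux, prostot_/}

Derivation:
~$ shelfsys.jot /sliwu grivum
:: created
~$ shelfsys.jot /sliwu plokux
:: overwrote
~$ shelfsys.jot /bistor_e gu
:: created
~$ shelfsys.erase /bistor_e
:: ok
~$ shelfsys.carryto /sliwu /bistor_e
:: ok
~$ shelfsys.jot /tet leri
:: created
~$ shelfsys.jot /tet pocregu
:: overwrote
~$ shelfsys.recite /tet
:: pocregu
~$ shelfsys.jot /prostot_/tawe pup
:: created
~$ shelfsys.newfold /zitrofle
:: ok
~$ shelfsys.newfold /zitrofle/tubri
:: ok
~$ shelfsys.erase /zitrofle/tubri
:: ok
~$ shelfsys.jot /prostot_/dipand grasmigra
:: created
~$ shelfsys.newfold /zitrofle/proplu_u
:: ok


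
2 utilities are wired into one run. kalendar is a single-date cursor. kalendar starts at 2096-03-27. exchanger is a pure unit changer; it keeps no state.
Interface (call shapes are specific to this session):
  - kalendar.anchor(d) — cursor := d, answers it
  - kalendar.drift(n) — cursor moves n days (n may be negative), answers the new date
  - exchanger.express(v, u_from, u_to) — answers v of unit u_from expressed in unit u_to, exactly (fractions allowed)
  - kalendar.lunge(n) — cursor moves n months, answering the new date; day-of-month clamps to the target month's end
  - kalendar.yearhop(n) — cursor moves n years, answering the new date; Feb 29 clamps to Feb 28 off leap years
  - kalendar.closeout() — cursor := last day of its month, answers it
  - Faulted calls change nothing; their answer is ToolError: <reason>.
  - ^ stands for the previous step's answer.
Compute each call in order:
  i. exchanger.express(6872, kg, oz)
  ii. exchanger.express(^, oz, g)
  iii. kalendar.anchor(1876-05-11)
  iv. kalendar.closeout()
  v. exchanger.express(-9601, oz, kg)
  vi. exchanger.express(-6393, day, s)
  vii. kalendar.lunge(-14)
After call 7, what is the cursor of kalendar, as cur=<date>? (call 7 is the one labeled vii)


>> express(v→6872, u_from→kg, u_to→oz)
<< 10995200000000/45359237
>> express(v→^, u_from→oz, u_to→g)
<< 6872000
>> anchor(d→1876-05-11)
<< 1876-05-11
>> closeout()
<< 1876-05-31
>> express(v→-9601, u_from→oz, u_to→kg)
<< -435494034437/1600000000
>> express(v→-6393, u_from→day, u_to→s)
<< -552355200
>> lunge(n→-14)
<< 1875-03-31

Answer: cur=1875-03-31


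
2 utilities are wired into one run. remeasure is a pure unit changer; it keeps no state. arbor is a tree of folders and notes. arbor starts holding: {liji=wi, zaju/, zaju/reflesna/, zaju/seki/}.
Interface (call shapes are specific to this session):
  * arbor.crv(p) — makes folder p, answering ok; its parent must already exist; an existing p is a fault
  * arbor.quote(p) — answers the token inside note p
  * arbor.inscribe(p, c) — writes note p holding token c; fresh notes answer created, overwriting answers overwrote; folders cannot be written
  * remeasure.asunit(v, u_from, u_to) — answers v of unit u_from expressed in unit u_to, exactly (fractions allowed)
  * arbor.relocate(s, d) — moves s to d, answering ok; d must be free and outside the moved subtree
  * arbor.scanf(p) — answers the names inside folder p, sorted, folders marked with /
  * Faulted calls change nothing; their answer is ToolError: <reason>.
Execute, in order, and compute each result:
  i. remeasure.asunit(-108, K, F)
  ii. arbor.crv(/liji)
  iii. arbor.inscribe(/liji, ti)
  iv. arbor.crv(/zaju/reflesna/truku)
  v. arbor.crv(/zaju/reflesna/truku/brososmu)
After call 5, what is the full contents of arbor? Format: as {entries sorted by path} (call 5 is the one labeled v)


·→ asunit(-108, K, F)
·← -65407/100
·→ crv(/liji)
·← ToolError: exists
·→ inscribe(/liji, ti)
·← overwrote
·→ crv(/zaju/reflesna/truku)
·← ok
·→ crv(/zaju/reflesna/truku/brososmu)
·← ok

Answer: {liji=ti, zaju/, zaju/reflesna/, zaju/reflesna/truku/, zaju/reflesna/truku/brososmu/, zaju/seki/}


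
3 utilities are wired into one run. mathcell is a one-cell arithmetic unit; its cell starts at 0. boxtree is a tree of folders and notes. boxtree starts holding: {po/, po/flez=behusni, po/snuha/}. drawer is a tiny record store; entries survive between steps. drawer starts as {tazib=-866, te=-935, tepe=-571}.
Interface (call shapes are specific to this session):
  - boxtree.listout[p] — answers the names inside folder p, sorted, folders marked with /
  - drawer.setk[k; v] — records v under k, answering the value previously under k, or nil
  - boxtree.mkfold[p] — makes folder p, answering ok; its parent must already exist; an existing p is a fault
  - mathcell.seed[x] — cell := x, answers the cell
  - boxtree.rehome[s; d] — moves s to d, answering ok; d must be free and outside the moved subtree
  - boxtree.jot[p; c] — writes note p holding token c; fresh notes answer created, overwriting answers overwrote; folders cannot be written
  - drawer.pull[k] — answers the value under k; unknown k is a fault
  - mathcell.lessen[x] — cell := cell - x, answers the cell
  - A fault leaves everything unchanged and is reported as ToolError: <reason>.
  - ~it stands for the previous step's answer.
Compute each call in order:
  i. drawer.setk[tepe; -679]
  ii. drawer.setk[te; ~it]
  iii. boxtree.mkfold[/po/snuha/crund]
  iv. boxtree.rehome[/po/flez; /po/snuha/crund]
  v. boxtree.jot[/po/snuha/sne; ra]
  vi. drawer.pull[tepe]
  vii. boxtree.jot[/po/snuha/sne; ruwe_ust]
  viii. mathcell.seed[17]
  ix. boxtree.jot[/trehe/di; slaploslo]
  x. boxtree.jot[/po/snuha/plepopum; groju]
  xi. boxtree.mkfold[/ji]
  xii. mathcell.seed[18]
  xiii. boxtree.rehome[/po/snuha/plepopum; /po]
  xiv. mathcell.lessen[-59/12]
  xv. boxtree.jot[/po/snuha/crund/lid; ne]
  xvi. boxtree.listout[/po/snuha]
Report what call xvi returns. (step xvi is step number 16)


Answer: [crund/, plepopum, sne]

Derivation:
I try setk passing tepe, -679, → -571.
Then setk passing te, ~it, which returns -935.
Now I run mkfold passing /po/snuha/crund, and see ok.
Next I call rehome passing /po/flez, /po/snuha/crund, and see ToolError: exists.
Now I run jot passing /po/snuha/sne, ra: created.
I call pull passing tepe, and see -679.
I try jot passing /po/snuha/sne, ruwe_ust, and observe overwrote.
Invoking seed passing 17, and see 17.
I use jot passing /trehe/di, slaploslo, and see ToolError: no parent.
I try jot passing /po/snuha/plepopum, groju, and observe created.
Invoking mkfold passing /ji, yielding ok.
Next I call seed passing 18, → 18.
Now I run rehome passing /po/snuha/plepopum, /po, and observe ToolError: exists.
I run lessen passing -59/12: 275/12.
I try jot passing /po/snuha/crund/lid, ne, and get created.
Next I call listout passing /po/snuha, yielding [crund/, plepopum, sne].


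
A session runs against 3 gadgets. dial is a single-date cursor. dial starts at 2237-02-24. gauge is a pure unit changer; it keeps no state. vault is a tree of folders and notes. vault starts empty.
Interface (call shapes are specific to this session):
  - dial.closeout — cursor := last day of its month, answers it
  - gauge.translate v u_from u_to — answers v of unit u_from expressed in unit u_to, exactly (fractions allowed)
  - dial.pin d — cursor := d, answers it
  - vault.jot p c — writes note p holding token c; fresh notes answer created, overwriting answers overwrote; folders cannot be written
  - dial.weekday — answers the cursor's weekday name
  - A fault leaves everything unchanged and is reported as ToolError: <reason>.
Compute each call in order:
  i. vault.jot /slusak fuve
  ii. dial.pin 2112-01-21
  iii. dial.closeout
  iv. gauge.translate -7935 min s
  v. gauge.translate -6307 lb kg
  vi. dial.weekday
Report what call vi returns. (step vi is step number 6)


Answer: Sunday

Derivation:
# 1. jot(p=/slusak, c=fuve) == created
# 2. pin(d=2112-01-21) == 2112-01-21
# 3. closeout() == 2112-01-31
# 4. translate(v=-7935, u_from=min, u_to=s) == -476100
# 5. translate(v=-6307, u_from=lb, u_to=kg) == -286080707759/100000000
# 6. weekday() == Sunday


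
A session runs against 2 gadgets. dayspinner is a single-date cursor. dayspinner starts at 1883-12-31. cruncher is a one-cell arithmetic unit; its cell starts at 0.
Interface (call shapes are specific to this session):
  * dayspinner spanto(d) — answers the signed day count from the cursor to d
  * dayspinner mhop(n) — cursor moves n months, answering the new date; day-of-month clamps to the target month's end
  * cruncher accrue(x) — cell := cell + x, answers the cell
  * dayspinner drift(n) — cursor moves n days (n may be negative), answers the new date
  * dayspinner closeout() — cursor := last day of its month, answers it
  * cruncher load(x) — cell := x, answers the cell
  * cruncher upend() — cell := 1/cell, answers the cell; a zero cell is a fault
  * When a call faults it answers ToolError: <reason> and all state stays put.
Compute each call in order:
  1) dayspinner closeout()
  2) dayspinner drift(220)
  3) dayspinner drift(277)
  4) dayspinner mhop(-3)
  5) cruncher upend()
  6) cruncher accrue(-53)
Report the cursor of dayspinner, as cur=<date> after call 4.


Answer: cur=1885-02-11

Derivation:
Act: dayspinner closeout[]
Obs: 1883-12-31
Act: dayspinner drift[220]
Obs: 1884-08-07
Act: dayspinner drift[277]
Obs: 1885-05-11
Act: dayspinner mhop[-3]
Obs: 1885-02-11
Act: cruncher upend[]
Obs: ToolError: reciprocal of zero
Act: cruncher accrue[-53]
Obs: -53


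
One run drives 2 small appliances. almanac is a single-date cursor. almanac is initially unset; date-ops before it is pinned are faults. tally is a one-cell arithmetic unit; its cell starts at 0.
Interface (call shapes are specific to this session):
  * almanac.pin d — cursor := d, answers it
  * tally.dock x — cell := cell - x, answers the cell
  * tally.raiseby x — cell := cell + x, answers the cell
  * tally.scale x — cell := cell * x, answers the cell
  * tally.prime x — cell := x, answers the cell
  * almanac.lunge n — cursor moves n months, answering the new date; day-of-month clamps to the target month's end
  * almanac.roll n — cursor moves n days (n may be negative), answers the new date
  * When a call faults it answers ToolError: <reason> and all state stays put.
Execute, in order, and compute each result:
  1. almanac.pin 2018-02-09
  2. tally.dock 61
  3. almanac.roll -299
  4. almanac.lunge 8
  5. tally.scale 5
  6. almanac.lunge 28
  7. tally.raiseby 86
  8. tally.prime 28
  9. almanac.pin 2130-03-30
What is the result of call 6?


Answer: 2020-04-16

Derivation:
// 1. almanac.pin(2018-02-09) == 2018-02-09
// 2. tally.dock(61) == -61
// 3. almanac.roll(-299) == 2017-04-16
// 4. almanac.lunge(8) == 2017-12-16
// 5. tally.scale(5) == -305
// 6. almanac.lunge(28) == 2020-04-16
// 7. tally.raiseby(86) == -219
// 8. tally.prime(28) == 28
// 9. almanac.pin(2130-03-30) == 2130-03-30


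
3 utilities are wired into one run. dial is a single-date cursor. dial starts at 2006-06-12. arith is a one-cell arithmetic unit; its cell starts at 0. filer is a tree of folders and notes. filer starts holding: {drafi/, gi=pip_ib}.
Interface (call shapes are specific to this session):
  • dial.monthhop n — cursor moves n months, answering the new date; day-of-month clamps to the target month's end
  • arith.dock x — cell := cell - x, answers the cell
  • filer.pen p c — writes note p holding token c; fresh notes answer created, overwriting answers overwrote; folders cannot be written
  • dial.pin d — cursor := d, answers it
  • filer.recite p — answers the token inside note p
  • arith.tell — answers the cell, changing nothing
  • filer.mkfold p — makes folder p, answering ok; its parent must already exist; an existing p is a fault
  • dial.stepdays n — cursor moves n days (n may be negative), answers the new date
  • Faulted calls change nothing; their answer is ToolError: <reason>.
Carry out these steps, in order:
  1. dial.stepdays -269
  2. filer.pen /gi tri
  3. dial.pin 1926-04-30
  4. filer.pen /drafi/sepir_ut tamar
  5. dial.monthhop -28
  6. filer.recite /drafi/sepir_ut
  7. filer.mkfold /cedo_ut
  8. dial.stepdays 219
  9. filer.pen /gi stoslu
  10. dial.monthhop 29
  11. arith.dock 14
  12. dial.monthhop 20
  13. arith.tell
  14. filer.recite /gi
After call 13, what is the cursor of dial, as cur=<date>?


·→ dial.stepdays(n→-269)
·← 2005-09-16
·→ filer.pen(p→/gi, c→tri)
·← overwrote
·→ dial.pin(d→1926-04-30)
·← 1926-04-30
·→ filer.pen(p→/drafi/sepir_ut, c→tamar)
·← created
·→ dial.monthhop(n→-28)
·← 1923-12-30
·→ filer.recite(p→/drafi/sepir_ut)
·← tamar
·→ filer.mkfold(p→/cedo_ut)
·← ok
·→ dial.stepdays(n→219)
·← 1924-08-05
·→ filer.pen(p→/gi, c→stoslu)
·← overwrote
·→ dial.monthhop(n→29)
·← 1927-01-05
·→ arith.dock(x→14)
·← -14
·→ dial.monthhop(n→20)
·← 1928-09-05
·→ arith.tell()
·← -14
·→ filer.recite(p→/gi)
·← stoslu

Answer: cur=1928-09-05


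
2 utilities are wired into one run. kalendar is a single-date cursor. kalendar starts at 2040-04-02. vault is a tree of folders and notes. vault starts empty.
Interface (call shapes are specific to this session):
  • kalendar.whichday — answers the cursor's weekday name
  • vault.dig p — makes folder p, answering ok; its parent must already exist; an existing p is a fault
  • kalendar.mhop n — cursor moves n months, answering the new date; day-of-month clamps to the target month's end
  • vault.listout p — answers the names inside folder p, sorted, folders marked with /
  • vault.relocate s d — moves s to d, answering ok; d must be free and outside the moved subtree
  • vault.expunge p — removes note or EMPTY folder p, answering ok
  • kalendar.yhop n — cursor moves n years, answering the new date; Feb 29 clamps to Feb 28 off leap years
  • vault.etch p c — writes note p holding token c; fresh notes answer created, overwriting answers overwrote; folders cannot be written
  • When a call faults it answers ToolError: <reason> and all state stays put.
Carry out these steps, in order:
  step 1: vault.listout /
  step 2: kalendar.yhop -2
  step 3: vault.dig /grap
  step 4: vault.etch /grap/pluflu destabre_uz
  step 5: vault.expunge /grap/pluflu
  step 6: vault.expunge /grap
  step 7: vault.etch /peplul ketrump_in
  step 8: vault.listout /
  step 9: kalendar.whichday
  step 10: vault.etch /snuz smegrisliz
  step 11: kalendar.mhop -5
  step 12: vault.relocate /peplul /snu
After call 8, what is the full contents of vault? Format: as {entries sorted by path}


Answer: {peplul=ketrump_in}

Derivation:
;; 1. vault.listout(p: /) -> []
;; 2. kalendar.yhop(n: -2) -> 2038-04-02
;; 3. vault.dig(p: /grap) -> ok
;; 4. vault.etch(p: /grap/pluflu, c: destabre_uz) -> created
;; 5. vault.expunge(p: /grap/pluflu) -> ok
;; 6. vault.expunge(p: /grap) -> ok
;; 7. vault.etch(p: /peplul, c: ketrump_in) -> created
;; 8. vault.listout(p: /) -> [peplul]
;; 9. kalendar.whichday() -> Friday
;; 10. vault.etch(p: /snuz, c: smegrisliz) -> created
;; 11. kalendar.mhop(n: -5) -> 2037-11-02
;; 12. vault.relocate(s: /peplul, d: /snu) -> ok


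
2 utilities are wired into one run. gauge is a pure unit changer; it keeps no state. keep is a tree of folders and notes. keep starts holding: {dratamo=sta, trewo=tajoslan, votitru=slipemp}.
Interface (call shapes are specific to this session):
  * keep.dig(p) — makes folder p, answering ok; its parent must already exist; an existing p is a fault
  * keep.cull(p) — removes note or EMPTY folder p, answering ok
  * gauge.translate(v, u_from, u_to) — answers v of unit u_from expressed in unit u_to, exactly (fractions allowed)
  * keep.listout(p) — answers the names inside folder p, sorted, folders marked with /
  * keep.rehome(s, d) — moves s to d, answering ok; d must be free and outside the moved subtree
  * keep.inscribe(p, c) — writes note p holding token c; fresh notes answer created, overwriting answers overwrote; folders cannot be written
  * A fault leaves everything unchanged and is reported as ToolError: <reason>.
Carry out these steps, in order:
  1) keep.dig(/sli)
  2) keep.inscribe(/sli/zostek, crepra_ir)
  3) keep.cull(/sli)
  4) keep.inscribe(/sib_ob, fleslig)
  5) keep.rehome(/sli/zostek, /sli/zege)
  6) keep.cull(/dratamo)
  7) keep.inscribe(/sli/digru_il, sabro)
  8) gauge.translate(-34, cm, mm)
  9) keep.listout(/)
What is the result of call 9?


Answer: [sib_ob, sli/, trewo, votitru]

Derivation:
Step: dig[p: /sli]
Result: ok
Step: inscribe[p: /sli/zostek; c: crepra_ir]
Result: created
Step: cull[p: /sli]
Result: ToolError: not empty
Step: inscribe[p: /sib_ob; c: fleslig]
Result: created
Step: rehome[s: /sli/zostek; d: /sli/zege]
Result: ok
Step: cull[p: /dratamo]
Result: ok
Step: inscribe[p: /sli/digru_il; c: sabro]
Result: created
Step: translate[v: -34; u_from: cm; u_to: mm]
Result: -340
Step: listout[p: /]
Result: [sib_ob, sli/, trewo, votitru]


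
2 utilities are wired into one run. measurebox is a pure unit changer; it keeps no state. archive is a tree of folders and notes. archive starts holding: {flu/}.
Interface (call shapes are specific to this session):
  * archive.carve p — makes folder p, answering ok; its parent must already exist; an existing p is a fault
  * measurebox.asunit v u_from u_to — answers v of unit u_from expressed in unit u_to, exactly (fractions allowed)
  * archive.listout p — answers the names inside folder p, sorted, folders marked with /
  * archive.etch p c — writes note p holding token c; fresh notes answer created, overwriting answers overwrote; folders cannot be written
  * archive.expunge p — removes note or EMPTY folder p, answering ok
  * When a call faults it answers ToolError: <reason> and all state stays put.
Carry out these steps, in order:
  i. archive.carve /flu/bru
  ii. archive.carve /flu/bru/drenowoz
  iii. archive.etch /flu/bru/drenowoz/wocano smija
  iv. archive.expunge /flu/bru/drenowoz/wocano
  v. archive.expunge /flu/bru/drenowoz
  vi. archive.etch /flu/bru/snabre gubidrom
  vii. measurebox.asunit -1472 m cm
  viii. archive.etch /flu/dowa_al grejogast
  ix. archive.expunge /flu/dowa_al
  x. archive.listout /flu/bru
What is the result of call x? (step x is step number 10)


Answer: [snabre]

Derivation:
> carve p: /flu/bru
:: ok
> carve p: /flu/bru/drenowoz
:: ok
> etch p: /flu/bru/drenowoz/wocano c: smija
:: created
> expunge p: /flu/bru/drenowoz/wocano
:: ok
> expunge p: /flu/bru/drenowoz
:: ok
> etch p: /flu/bru/snabre c: gubidrom
:: created
> asunit v: -1472 u_from: m u_to: cm
:: -147200
> etch p: /flu/dowa_al c: grejogast
:: created
> expunge p: /flu/dowa_al
:: ok
> listout p: /flu/bru
:: [snabre]


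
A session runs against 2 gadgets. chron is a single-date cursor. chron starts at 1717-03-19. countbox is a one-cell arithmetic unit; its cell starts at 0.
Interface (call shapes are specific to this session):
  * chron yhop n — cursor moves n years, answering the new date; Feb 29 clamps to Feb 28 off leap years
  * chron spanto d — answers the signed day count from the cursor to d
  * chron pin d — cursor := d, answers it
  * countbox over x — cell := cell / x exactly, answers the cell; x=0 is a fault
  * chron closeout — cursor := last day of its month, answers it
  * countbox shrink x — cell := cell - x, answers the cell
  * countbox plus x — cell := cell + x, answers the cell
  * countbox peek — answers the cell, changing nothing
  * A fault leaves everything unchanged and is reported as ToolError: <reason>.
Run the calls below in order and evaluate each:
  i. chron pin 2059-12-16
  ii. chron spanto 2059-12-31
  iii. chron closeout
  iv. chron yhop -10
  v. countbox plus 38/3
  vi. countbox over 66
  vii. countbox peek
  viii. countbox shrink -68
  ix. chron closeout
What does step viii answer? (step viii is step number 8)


Answer: 6751/99

Derivation:
I invoke chron pin(d=2059-12-16), giving 2059-12-16.
Then chron spanto(d=2059-12-31): 15.
Then chron closeout: 2059-12-31.
Using chron yhop(n=-10), and observe 2049-12-31.
Next I call countbox plus(x=38/3), and see 38/3.
I call countbox over(x=66): 19/99.
I run countbox peek(), → 19/99.
I run countbox shrink(x=-68), — result: 6751/99.
Calling chron closeout, yielding 2049-12-31.


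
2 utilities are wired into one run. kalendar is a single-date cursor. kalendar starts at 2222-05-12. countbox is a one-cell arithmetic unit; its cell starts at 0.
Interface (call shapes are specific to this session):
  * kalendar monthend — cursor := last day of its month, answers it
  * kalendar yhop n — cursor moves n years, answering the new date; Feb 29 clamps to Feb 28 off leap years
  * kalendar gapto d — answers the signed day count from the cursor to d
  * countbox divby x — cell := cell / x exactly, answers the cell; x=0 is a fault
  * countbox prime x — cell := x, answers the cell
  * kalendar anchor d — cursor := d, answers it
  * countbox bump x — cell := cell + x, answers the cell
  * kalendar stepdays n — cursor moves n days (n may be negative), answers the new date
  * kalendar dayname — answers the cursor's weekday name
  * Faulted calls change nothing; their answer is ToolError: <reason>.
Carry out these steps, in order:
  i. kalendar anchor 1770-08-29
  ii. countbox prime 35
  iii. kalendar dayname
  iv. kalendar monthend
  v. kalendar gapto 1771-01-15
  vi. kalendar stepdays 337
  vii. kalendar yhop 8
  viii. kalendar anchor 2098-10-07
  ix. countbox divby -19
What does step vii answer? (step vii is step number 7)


Answer: 1779-08-03

Derivation:
~$ kalendar anchor d: 1770-08-29
:: 1770-08-29
~$ countbox prime x: 35
:: 35
~$ kalendar dayname
:: Wednesday
~$ kalendar monthend
:: 1770-08-31
~$ kalendar gapto d: 1771-01-15
:: 137
~$ kalendar stepdays n: 337
:: 1771-08-03
~$ kalendar yhop n: 8
:: 1779-08-03
~$ kalendar anchor d: 2098-10-07
:: 2098-10-07
~$ countbox divby x: -19
:: -35/19


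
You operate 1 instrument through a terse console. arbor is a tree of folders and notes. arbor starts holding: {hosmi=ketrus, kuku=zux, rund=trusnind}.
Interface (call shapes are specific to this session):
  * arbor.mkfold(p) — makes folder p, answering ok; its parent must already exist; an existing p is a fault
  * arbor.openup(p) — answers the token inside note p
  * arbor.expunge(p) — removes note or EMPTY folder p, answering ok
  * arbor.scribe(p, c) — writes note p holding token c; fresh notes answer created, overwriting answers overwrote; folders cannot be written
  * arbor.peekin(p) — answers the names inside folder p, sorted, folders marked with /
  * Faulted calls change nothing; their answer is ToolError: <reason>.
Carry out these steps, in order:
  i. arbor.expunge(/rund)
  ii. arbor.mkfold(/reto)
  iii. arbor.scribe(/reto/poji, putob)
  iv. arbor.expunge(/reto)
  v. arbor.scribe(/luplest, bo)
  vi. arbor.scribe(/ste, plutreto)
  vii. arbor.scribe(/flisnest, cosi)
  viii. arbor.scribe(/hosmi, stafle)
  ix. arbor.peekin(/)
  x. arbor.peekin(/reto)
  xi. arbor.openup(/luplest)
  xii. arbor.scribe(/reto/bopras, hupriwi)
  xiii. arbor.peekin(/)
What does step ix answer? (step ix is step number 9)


% 1. arbor.expunge(p='/rund') == ok
% 2. arbor.mkfold(p='/reto') == ok
% 3. arbor.scribe(p='/reto/poji', c='putob') == created
% 4. arbor.expunge(p='/reto') == ToolError: not empty
% 5. arbor.scribe(p='/luplest', c='bo') == created
% 6. arbor.scribe(p='/ste', c='plutreto') == created
% 7. arbor.scribe(p='/flisnest', c='cosi') == created
% 8. arbor.scribe(p='/hosmi', c='stafle') == overwrote
% 9. arbor.peekin(p='/') == [flisnest, hosmi, kuku, luplest, reto/, ste]
% 10. arbor.peekin(p='/reto') == [poji]
% 11. arbor.openup(p='/luplest') == bo
% 12. arbor.scribe(p='/reto/bopras', c='hupriwi') == created
% 13. arbor.peekin(p='/') == [flisnest, hosmi, kuku, luplest, reto/, ste]

Answer: [flisnest, hosmi, kuku, luplest, reto/, ste]


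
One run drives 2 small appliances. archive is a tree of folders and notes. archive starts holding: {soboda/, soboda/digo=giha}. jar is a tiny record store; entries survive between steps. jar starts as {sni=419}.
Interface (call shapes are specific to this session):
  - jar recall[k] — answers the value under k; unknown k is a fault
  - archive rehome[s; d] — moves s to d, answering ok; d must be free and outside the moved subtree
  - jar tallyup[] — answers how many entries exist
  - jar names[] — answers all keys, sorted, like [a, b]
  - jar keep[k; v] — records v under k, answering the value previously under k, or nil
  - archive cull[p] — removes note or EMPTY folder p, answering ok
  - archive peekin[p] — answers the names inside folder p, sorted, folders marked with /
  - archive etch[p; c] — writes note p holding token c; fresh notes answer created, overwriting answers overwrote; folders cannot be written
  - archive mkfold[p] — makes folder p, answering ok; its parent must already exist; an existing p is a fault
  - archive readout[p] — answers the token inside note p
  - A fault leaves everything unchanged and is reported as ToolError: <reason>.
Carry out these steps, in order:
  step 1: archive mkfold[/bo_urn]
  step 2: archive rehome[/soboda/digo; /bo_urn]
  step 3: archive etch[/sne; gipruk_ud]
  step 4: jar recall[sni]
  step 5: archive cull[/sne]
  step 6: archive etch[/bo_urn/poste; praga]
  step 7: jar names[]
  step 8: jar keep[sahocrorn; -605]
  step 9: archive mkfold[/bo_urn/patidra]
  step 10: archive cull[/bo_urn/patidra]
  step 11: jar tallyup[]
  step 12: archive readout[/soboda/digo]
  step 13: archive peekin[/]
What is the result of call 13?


Answer: [bo_urn/, soboda/]

Derivation:
[in] archive mkfold p='/bo_urn'
  ok
[in] archive rehome s='/soboda/digo' d='/bo_urn'
  ToolError: exists
[in] archive etch p='/sne' c='gipruk_ud'
  created
[in] jar recall k='sni'
  419
[in] archive cull p='/sne'
  ok
[in] archive etch p='/bo_urn/poste' c='praga'
  created
[in] jar names
  [sni]
[in] jar keep k='sahocrorn' v='-605'
  nil
[in] archive mkfold p='/bo_urn/patidra'
  ok
[in] archive cull p='/bo_urn/patidra'
  ok
[in] jar tallyup
  2
[in] archive readout p='/soboda/digo'
  giha
[in] archive peekin p='/'
  [bo_urn/, soboda/]


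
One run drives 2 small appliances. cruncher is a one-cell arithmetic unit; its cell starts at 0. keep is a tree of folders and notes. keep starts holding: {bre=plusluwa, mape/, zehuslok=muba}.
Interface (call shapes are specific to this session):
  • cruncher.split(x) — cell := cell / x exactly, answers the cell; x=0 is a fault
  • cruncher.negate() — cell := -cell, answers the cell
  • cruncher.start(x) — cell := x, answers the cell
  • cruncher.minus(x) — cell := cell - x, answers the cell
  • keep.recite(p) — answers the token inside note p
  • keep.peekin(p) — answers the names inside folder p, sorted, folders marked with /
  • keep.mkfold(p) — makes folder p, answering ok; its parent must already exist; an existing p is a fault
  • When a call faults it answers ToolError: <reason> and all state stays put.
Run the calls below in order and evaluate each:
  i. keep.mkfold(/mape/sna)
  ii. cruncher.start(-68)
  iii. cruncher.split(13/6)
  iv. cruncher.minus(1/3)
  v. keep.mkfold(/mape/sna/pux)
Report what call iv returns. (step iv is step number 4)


Answer: -1237/39

Derivation:
Act: keep.mkfold[p→/mape/sna]
Obs: ok
Act: cruncher.start[x→-68]
Obs: -68
Act: cruncher.split[x→13/6]
Obs: -408/13
Act: cruncher.minus[x→1/3]
Obs: -1237/39
Act: keep.mkfold[p→/mape/sna/pux]
Obs: ok


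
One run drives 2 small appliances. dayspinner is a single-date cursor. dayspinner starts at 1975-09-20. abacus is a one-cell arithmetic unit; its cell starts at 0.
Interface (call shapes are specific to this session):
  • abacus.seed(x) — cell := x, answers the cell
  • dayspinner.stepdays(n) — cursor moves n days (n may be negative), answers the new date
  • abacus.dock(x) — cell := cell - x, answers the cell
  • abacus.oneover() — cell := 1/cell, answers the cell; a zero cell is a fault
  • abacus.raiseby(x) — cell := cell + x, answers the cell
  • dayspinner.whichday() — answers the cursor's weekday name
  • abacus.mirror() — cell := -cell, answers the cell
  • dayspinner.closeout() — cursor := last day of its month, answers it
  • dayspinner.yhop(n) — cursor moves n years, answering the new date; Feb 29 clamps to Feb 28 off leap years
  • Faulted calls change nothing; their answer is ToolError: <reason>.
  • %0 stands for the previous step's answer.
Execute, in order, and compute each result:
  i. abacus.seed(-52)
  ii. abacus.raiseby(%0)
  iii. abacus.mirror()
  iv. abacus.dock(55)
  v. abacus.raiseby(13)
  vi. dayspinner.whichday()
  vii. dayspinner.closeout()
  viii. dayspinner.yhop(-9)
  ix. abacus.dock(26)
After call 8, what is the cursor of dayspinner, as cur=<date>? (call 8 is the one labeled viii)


$ seed x: -52
[out] -52
$ raiseby x: %0
[out] -104
$ mirror
[out] 104
$ dock x: 55
[out] 49
$ raiseby x: 13
[out] 62
$ whichday
[out] Saturday
$ closeout
[out] 1975-09-30
$ yhop n: -9
[out] 1966-09-30
$ dock x: 26
[out] 36

Answer: cur=1966-09-30


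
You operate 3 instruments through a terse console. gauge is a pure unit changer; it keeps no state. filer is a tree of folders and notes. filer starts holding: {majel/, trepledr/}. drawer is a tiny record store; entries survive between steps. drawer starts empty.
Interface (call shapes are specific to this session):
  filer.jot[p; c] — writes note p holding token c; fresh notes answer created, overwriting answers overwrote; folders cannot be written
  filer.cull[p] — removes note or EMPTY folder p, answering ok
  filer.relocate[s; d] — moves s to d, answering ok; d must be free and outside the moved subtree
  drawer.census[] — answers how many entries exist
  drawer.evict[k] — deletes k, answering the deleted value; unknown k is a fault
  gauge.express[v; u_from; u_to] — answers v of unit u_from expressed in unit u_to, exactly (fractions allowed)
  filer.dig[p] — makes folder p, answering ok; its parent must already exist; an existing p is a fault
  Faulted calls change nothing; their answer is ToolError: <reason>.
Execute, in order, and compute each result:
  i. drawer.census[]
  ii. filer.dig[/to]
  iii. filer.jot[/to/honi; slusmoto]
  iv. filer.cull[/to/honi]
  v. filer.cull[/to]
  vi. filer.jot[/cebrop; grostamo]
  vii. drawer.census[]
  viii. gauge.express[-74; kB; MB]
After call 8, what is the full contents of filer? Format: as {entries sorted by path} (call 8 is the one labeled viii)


CALL census[]
RET  0
CALL dig[p: /to]
RET  ok
CALL jot[p: /to/honi; c: slusmoto]
RET  created
CALL cull[p: /to/honi]
RET  ok
CALL cull[p: /to]
RET  ok
CALL jot[p: /cebrop; c: grostamo]
RET  created
CALL census[]
RET  0
CALL express[v: -74; u_from: kB; u_to: MB]
RET  -37/500

Answer: {cebrop=grostamo, majel/, trepledr/}


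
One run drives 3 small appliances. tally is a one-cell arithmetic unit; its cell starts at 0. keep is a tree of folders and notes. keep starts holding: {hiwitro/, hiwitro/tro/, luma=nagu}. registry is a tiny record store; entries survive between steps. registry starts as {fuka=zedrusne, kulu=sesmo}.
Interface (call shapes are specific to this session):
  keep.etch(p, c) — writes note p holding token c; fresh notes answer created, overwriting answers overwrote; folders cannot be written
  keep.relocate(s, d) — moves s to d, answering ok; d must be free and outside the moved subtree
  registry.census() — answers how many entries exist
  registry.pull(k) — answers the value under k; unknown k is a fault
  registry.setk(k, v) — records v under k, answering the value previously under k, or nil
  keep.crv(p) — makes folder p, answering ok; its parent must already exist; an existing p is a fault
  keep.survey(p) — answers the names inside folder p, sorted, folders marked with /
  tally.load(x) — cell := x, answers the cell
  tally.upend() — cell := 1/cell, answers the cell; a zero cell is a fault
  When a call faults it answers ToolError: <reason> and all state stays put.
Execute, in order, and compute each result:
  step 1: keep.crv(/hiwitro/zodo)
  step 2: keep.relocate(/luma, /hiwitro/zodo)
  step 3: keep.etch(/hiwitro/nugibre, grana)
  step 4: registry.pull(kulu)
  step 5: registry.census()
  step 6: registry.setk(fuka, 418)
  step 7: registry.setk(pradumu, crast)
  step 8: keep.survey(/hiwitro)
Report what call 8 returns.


Answer: [nugibre, tro/, zodo/]

Derivation:
Act: keep.crv[p='/hiwitro/zodo']
Obs: ok
Act: keep.relocate[s='/luma'; d='/hiwitro/zodo']
Obs: ToolError: exists
Act: keep.etch[p='/hiwitro/nugibre'; c='grana']
Obs: created
Act: registry.pull[k='kulu']
Obs: sesmo
Act: registry.census[]
Obs: 2
Act: registry.setk[k='fuka'; v='418']
Obs: zedrusne
Act: registry.setk[k='pradumu'; v='crast']
Obs: nil
Act: keep.survey[p='/hiwitro']
Obs: [nugibre, tro/, zodo/]


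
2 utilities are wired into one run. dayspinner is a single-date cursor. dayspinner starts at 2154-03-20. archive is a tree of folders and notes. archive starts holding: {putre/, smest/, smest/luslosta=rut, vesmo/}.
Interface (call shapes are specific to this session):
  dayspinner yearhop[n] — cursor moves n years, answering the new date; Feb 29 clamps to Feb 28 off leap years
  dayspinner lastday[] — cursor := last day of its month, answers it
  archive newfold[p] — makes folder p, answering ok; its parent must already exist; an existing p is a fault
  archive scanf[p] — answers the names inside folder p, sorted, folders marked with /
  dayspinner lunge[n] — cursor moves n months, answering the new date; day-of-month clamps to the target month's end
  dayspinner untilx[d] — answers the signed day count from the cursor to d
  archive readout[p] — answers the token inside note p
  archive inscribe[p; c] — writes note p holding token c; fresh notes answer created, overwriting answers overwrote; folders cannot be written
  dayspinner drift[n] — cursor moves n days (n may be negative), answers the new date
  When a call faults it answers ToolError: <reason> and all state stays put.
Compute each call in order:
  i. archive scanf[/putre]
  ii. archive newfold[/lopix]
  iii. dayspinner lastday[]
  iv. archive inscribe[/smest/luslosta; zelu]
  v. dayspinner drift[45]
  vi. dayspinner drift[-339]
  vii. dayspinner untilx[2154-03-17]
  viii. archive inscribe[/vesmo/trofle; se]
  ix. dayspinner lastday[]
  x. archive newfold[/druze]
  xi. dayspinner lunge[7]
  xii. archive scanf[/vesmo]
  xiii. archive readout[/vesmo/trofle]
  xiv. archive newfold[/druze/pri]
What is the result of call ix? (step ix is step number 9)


$ archive scanf p='/putre'
[out] []
$ archive newfold p='/lopix'
[out] ok
$ dayspinner lastday
[out] 2154-03-31
$ archive inscribe p='/smest/luslosta' c='zelu'
[out] overwrote
$ dayspinner drift n='45'
[out] 2154-05-15
$ dayspinner drift n='-339'
[out] 2153-06-10
$ dayspinner untilx d='2154-03-17'
[out] 280
$ archive inscribe p='/vesmo/trofle' c='se'
[out] created
$ dayspinner lastday
[out] 2153-06-30
$ archive newfold p='/druze'
[out] ok
$ dayspinner lunge n='7'
[out] 2154-01-30
$ archive scanf p='/vesmo'
[out] [trofle]
$ archive readout p='/vesmo/trofle'
[out] se
$ archive newfold p='/druze/pri'
[out] ok

Answer: 2153-06-30


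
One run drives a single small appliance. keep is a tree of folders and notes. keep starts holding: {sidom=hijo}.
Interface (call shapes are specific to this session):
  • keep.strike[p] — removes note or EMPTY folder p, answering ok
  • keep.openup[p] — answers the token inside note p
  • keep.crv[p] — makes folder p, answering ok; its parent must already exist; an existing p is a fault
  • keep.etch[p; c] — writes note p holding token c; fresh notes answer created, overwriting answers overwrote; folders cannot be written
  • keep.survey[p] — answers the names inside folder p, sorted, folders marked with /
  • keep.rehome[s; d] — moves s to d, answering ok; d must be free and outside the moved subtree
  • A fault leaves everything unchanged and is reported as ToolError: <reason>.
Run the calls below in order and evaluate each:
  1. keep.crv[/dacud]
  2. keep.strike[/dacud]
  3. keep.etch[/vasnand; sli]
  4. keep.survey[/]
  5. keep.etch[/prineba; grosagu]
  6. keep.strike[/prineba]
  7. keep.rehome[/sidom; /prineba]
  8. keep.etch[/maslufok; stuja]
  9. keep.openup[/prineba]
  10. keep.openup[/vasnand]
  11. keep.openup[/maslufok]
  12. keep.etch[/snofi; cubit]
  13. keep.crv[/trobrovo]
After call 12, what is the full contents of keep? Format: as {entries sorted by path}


Answer: {maslufok=stuja, prineba=hijo, snofi=cubit, vasnand=sli}

Derivation:
I try keep.crv passing p=/dacud, which returns ok.
I call keep.strike passing p=/dacud, yielding ok.
Using keep.etch passing p=/vasnand, c=sli, yielding created.
I invoke keep.survey passing p=/: [sidom, vasnand].
Now I run keep.etch passing p=/prineba, c=grosagu: created.
I invoke keep.strike passing p=/prineba, yielding ok.
Then keep.rehome passing s=/sidom, d=/prineba, — result: ok.
Next I call keep.etch passing p=/maslufok, c=stuja, and see created.
I call keep.openup passing p=/prineba, yielding hijo.
Now I run keep.openup passing p=/vasnand, which returns sli.
Next I call keep.openup passing p=/maslufok, → stuja.
Then keep.etch passing p=/snofi, c=cubit: created.
I run keep.crv passing p=/trobrovo, — result: ok.
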